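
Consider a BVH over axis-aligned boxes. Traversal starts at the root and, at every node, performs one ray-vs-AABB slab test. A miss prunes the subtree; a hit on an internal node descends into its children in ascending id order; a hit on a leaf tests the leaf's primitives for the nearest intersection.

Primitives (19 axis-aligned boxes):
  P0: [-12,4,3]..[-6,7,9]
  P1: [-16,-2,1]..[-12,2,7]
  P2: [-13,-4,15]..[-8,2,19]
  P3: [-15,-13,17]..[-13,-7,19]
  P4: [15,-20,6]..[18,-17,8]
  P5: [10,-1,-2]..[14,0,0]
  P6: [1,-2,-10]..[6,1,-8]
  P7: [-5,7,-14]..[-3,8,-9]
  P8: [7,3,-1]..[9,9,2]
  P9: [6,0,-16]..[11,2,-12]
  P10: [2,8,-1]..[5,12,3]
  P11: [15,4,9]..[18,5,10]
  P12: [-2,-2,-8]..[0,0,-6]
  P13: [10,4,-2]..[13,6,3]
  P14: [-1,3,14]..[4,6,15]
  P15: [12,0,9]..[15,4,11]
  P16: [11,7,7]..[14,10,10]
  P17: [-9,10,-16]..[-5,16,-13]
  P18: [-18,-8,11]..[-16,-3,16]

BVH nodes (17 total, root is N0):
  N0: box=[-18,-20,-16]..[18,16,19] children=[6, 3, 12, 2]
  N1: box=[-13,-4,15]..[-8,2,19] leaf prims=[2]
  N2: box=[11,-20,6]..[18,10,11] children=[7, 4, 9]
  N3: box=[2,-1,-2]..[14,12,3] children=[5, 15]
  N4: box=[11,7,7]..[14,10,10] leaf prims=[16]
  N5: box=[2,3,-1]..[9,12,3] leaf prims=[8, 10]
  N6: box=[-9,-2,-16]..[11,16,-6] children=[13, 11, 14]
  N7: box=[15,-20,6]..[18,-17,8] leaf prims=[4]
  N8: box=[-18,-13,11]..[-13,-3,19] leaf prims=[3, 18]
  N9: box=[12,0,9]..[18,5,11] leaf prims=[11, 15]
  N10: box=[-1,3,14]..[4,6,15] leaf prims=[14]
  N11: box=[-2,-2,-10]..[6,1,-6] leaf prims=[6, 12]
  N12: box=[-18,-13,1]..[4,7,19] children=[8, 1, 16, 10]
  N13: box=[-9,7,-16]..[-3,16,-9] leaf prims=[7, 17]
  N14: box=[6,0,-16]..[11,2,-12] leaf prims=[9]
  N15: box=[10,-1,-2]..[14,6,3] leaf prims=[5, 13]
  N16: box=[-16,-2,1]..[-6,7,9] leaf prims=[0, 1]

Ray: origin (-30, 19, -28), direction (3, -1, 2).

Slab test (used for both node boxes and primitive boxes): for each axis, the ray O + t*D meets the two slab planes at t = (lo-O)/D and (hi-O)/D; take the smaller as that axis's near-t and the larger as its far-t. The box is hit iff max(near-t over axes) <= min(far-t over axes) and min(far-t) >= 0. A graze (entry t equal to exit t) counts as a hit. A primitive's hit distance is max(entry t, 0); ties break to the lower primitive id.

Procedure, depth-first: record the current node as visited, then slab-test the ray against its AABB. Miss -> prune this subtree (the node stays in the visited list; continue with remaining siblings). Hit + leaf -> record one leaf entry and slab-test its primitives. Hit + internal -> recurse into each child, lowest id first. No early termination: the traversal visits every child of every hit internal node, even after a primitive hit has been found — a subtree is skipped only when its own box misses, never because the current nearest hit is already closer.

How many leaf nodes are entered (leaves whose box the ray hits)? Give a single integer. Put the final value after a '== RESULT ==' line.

Traverse from the root:
N0 x:[4,16] y:[3,39] z:[6,47/2] -> hit [6,16], descend [2, 3, 6, 12]
  N2 x:[41/3,16] y:[9,39] z:[17,39/2] -> miss, prune
  N3 x:[32/3,44/3] y:[7,20] z:[13,31/2] -> hit [13,44/3], descend [5, 15]
    N5 x:[32/3,13] y:[7,16] z:[27/2,31/2] -> miss, prune
    N15 x:[40/3,44/3] y:[13,20] z:[13,31/2] -> hit [40/3,44/3] leaf, test {P5(miss), P13@t=40/3}
  N6 x:[7,41/3] y:[3,21] z:[6,11] -> hit [7,11], descend [11, 13, 14]
    N11 x:[28/3,12] y:[18,21] z:[9,11] -> miss, prune
    N13 x:[7,9] y:[3,12] z:[6,19/2] -> hit [7,9] leaf, test {P7(miss), P17@t=7}
    N14 x:[12,41/3] y:[17,19] z:[6,8] -> miss, prune
  N12 x:[4,34/3] y:[12,32] z:[29/2,47/2] -> miss, prune

order=[0, 2, 3, 5, 15, 6, 11, 13, 14, 12]  |boxes|=10  |leaves|=2  hit=P17

== RESULT ==
2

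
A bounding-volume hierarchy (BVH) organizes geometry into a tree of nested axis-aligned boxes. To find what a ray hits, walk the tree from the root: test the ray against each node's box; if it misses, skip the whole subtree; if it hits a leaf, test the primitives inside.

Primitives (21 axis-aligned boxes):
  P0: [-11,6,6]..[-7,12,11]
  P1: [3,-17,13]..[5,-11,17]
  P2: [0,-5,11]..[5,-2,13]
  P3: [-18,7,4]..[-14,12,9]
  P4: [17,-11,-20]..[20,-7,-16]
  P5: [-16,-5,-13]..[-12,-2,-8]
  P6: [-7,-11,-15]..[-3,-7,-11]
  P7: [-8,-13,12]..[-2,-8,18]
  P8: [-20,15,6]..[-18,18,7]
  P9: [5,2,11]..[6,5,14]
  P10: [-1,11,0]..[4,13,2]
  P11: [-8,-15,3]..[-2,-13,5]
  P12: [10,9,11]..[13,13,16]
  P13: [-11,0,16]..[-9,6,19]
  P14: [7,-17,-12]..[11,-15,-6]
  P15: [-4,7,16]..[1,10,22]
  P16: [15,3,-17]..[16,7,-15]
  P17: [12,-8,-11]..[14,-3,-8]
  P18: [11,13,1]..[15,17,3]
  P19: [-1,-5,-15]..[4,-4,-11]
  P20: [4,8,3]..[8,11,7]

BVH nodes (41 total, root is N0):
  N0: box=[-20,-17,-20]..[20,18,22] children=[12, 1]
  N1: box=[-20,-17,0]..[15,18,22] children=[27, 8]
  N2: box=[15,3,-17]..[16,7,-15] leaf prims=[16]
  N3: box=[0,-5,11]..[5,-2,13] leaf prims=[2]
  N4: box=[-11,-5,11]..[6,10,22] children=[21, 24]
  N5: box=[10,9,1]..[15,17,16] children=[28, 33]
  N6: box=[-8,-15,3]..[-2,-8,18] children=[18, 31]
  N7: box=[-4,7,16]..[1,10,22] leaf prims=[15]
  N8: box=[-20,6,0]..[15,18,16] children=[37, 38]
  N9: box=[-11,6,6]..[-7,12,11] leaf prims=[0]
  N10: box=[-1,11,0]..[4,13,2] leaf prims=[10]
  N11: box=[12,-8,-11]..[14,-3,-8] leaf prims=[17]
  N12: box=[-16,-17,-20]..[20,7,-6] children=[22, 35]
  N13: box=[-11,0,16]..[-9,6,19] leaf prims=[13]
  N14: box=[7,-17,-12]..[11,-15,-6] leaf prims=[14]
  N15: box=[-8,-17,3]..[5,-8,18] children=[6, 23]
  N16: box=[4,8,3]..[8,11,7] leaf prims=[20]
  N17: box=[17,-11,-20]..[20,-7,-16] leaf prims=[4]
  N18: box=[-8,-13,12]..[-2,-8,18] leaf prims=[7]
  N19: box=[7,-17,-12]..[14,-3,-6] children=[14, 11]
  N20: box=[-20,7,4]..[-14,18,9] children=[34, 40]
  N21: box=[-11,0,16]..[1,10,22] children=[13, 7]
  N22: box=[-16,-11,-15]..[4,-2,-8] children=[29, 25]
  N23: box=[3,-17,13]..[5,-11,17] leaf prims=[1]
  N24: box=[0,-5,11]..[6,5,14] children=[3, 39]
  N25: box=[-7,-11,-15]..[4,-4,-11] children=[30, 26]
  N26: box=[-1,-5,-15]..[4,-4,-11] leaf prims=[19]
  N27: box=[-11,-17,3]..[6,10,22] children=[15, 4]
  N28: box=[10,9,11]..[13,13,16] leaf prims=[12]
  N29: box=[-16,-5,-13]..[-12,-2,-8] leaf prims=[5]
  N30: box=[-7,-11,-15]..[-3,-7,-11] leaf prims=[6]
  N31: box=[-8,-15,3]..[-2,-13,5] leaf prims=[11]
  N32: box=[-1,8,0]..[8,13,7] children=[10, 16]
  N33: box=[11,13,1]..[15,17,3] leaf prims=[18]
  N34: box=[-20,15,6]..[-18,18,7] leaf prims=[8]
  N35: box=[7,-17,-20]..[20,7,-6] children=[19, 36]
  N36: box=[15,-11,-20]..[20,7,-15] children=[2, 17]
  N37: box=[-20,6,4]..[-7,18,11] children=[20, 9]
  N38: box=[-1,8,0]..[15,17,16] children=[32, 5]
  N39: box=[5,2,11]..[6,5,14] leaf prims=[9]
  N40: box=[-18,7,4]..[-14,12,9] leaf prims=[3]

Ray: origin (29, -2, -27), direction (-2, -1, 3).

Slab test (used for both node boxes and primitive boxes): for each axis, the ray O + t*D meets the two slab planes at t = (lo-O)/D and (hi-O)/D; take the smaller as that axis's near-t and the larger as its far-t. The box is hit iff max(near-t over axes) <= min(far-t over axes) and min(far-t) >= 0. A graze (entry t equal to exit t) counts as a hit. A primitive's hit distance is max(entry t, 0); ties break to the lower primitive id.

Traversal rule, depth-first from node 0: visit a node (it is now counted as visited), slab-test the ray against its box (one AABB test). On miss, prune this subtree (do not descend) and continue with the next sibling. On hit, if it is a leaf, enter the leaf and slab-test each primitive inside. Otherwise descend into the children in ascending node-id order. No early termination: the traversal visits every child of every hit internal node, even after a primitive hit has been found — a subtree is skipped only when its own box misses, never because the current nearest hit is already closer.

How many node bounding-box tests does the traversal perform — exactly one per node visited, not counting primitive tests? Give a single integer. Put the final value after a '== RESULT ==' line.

Walk:
N0 x:[9/2,49/2] y:[-20,15] z:[7/3,49/3] -> hit [9/2,15], descend [1, 12]
  N1 x:[7,49/2] y:[-20,15] z:[9,49/3] -> hit [9,15], descend [8, 27]
    N8 x:[7,49/2] y:[-20,-8] z:[9,43/3] -> miss, prune
    N27 x:[23/2,20] y:[-12,15] z:[10,49/3] -> hit [23/2,15], descend [4, 15]
      N4 x:[23/2,20] y:[-12,3] z:[38/3,49/3] -> miss, prune
      N15 x:[12,37/2] y:[6,15] z:[10,15] -> hit [12,15], descend [6, 23]
        N6 x:[31/2,37/2] y:[6,13] z:[10,15] -> miss, prune
        N23 x:[12,13] y:[9,15] z:[40/3,44/3] -> miss, prune
  N12 x:[9/2,45/2] y:[-9,15] z:[7/3,7] -> hit [9/2,7], descend [22, 35]
    N22 x:[25/2,45/2] y:[0,9] z:[4,19/3] -> miss, prune
    N35 x:[9/2,11] y:[-9,15] z:[7/3,7] -> hit [9/2,7], descend [19, 36]
      N19 x:[15/2,11] y:[1,15] z:[5,7] -> miss, prune
      N36 x:[9/2,7] y:[-9,9] z:[7/3,4] -> miss, prune

order=[0, 1, 8, 27, 4, 15, 6, 23, 12, 22, 35, 19, 36]  |boxes|=13  |leaves|=0  hit=miss

== RESULT ==
13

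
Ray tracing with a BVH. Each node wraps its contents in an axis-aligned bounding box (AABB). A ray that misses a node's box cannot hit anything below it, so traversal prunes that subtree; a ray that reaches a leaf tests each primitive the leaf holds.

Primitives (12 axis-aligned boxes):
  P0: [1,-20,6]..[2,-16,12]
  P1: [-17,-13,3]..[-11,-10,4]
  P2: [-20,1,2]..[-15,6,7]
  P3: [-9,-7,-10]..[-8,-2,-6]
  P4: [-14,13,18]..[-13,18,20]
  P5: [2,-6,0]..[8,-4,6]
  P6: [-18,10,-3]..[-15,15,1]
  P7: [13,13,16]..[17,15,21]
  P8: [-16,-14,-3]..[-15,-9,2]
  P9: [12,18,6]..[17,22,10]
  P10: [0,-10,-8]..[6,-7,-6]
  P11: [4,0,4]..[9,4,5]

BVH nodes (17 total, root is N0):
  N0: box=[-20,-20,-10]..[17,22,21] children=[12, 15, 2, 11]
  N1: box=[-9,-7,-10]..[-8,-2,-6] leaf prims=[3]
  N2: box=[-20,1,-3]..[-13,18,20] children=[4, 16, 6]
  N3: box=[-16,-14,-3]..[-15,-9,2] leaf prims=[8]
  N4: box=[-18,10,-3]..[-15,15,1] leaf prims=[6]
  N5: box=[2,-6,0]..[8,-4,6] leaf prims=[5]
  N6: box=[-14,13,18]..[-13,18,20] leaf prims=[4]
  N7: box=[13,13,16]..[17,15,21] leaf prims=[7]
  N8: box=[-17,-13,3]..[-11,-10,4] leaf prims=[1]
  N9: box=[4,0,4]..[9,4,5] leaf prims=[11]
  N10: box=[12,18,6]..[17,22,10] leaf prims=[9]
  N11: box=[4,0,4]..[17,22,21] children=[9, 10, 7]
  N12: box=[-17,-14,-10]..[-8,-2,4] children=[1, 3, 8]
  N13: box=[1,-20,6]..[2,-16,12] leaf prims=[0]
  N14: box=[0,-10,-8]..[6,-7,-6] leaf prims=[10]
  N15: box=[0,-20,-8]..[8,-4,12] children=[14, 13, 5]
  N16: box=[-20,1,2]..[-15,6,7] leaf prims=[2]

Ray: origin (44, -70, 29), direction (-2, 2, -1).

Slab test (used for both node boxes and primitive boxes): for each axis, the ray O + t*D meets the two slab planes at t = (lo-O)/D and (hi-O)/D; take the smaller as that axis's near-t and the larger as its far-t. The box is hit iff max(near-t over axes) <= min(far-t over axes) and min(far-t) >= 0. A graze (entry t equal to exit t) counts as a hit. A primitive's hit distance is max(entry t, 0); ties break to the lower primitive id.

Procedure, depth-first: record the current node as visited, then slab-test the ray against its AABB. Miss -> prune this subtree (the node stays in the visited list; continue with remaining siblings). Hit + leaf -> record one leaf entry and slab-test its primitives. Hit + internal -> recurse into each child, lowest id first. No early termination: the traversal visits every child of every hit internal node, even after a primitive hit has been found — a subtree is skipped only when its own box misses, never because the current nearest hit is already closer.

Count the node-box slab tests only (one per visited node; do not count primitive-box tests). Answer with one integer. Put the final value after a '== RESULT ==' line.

Walk:
N0 x:[27/2,32] y:[25,46] z:[8,39] -> hit [25,32], descend [2, 11, 12, 15]
  N2 x:[57/2,32] y:[71/2,44] z:[9,32] -> miss, prune
  N11 x:[27/2,20] y:[35,46] z:[8,25] -> miss, prune
  N12 x:[26,61/2] y:[28,34] z:[25,39] -> hit [28,61/2], descend [1, 3, 8]
    N1 x:[26,53/2] y:[63/2,34] z:[35,39] -> miss, prune
    N3 x:[59/2,30] y:[28,61/2] z:[27,32] -> hit [59/2,30] leaf, test {P8@t=59/2}
    N8 x:[55/2,61/2] y:[57/2,30] z:[25,26] -> miss, prune
  N15 x:[18,22] y:[25,33] z:[17,37] -> miss, prune

Visited [0, 2, 11, 12, 1, 3, 8, 15]. Tests: 8 box, 1 leaf. Nearest: P8.

== RESULT ==
8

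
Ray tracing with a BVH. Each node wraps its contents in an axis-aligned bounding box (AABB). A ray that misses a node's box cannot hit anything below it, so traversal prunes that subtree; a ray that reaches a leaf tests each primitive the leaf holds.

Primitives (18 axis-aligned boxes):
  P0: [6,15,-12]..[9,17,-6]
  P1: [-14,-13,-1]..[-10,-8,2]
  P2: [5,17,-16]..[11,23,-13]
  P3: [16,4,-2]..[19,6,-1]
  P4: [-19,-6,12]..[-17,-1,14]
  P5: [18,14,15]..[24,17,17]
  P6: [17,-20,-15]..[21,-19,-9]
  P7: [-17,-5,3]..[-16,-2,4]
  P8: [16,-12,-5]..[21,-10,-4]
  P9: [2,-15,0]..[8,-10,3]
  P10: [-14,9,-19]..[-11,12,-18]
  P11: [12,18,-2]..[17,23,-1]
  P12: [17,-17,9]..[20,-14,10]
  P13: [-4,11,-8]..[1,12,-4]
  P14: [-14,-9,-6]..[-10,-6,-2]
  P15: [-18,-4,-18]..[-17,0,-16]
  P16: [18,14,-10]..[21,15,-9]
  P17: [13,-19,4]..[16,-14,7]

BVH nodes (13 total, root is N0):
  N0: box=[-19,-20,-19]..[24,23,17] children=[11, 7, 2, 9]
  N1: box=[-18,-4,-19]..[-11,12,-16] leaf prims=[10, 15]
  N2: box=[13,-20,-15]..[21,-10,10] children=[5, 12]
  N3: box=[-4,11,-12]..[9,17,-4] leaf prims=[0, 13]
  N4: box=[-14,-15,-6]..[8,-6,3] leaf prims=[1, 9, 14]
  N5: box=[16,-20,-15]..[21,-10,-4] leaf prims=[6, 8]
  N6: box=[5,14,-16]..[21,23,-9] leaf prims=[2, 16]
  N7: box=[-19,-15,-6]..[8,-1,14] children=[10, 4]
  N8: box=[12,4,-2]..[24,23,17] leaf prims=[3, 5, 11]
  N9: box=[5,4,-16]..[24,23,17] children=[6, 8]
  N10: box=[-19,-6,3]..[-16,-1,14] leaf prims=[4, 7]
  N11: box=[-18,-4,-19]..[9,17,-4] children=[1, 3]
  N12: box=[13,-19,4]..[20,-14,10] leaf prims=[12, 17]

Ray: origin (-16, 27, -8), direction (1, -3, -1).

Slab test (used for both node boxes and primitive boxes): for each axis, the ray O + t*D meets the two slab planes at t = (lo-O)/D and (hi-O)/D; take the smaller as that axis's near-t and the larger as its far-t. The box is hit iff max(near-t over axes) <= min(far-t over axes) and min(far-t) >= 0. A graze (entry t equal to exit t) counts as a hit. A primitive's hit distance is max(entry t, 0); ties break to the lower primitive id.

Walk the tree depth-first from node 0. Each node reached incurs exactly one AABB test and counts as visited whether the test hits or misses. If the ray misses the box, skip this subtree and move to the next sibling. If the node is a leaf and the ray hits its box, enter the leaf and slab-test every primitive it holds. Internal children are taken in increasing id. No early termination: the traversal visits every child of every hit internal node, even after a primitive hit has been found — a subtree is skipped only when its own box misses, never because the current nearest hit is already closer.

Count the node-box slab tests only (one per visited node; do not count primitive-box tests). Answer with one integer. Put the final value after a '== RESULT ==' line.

Traverse from the root:
N0 x:[-3,40] y:[4/3,47/3] z:[-25,11] -> hit [4/3,11], descend [2, 7, 9, 11]
  N2 x:[29,37] y:[37/3,47/3] z:[-18,7] -> miss, prune
  N7 x:[-3,24] y:[28/3,14] z:[-22,-2] -> miss, prune
  N9 x:[21,40] y:[4/3,23/3] z:[-25,8] -> miss, prune
  N11 x:[-2,25] y:[10/3,31/3] z:[-4,11] -> hit [10/3,31/3], descend [1, 3]
    N1 x:[-2,5] y:[5,31/3] z:[8,11] -> miss, prune
    N3 x:[12,25] y:[10/3,16/3] z:[-4,4] -> miss, prune

order=[0, 2, 7, 9, 11, 1, 3]  |boxes|=7  |leaves|=0  hit=miss

== RESULT ==
7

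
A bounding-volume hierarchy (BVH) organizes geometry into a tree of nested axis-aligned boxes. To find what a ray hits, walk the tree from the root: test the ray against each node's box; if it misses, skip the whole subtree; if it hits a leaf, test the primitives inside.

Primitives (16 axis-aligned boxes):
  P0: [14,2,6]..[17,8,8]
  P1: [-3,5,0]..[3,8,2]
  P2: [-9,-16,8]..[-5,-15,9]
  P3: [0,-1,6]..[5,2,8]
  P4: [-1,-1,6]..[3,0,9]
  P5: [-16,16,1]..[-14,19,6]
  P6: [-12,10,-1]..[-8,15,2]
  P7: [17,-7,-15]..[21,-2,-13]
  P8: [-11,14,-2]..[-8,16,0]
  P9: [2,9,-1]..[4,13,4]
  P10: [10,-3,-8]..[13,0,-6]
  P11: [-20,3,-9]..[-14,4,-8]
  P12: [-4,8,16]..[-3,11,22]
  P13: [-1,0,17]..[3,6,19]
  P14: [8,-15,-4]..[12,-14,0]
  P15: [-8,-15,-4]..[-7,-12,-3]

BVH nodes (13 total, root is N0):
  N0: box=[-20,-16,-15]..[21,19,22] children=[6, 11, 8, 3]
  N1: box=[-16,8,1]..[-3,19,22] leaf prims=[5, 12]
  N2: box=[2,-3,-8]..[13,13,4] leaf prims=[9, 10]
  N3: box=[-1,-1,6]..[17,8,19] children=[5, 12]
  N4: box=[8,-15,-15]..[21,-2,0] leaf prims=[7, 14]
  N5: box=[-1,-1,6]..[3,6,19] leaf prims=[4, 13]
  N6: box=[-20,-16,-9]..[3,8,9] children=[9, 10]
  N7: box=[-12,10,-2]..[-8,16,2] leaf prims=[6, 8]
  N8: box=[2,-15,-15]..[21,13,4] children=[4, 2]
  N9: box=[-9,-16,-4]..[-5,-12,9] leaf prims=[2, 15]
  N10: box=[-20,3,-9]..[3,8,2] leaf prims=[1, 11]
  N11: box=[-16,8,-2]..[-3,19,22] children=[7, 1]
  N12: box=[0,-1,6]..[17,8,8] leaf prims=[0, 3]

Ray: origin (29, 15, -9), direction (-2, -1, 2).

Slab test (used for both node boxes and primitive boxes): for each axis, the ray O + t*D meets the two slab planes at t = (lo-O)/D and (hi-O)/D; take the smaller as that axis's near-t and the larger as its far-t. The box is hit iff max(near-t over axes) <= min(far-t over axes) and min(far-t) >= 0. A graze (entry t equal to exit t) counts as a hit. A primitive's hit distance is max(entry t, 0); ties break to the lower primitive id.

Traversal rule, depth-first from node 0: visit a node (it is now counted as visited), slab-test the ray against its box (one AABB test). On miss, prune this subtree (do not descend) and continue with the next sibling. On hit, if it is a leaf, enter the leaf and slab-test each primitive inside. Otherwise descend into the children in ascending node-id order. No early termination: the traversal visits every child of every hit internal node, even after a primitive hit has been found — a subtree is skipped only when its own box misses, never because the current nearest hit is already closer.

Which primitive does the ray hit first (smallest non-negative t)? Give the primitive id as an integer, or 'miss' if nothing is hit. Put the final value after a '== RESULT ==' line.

Walk:
N0 x:[4,49/2] y:[-4,31] z:[-3,31/2] -> hit [4,31/2], descend [3, 6, 8, 11]
  N3 x:[6,15] y:[7,16] z:[15/2,14] -> hit [15/2,14], descend [5, 12]
    N5 x:[13,15] y:[9,16] z:[15/2,14] -> hit [13,14] leaf, test {P4(miss), P13@t=13}
    N12 x:[6,29/2] y:[7,16] z:[15/2,17/2] -> hit [15/2,17/2] leaf, test {P0@t=15/2, P3(miss)}
  N6 x:[13,49/2] y:[7,31] z:[0,9] -> miss, prune
  N8 x:[4,27/2] y:[2,30] z:[-3,13/2] -> hit [4,13/2], descend [2, 4]
    N2 x:[8,27/2] y:[2,18] z:[1/2,13/2] -> miss, prune
    N4 x:[4,21/2] y:[17,30] z:[-3,9/2] -> miss, prune
  N11 x:[16,45/2] y:[-4,7] z:[7/2,31/2] -> miss, prune

9 AABB tests over nodes [0, 3, 5, 12, 6, 8, 2, 4, 11]; 2 leaves entered; closest P0.

== RESULT ==
0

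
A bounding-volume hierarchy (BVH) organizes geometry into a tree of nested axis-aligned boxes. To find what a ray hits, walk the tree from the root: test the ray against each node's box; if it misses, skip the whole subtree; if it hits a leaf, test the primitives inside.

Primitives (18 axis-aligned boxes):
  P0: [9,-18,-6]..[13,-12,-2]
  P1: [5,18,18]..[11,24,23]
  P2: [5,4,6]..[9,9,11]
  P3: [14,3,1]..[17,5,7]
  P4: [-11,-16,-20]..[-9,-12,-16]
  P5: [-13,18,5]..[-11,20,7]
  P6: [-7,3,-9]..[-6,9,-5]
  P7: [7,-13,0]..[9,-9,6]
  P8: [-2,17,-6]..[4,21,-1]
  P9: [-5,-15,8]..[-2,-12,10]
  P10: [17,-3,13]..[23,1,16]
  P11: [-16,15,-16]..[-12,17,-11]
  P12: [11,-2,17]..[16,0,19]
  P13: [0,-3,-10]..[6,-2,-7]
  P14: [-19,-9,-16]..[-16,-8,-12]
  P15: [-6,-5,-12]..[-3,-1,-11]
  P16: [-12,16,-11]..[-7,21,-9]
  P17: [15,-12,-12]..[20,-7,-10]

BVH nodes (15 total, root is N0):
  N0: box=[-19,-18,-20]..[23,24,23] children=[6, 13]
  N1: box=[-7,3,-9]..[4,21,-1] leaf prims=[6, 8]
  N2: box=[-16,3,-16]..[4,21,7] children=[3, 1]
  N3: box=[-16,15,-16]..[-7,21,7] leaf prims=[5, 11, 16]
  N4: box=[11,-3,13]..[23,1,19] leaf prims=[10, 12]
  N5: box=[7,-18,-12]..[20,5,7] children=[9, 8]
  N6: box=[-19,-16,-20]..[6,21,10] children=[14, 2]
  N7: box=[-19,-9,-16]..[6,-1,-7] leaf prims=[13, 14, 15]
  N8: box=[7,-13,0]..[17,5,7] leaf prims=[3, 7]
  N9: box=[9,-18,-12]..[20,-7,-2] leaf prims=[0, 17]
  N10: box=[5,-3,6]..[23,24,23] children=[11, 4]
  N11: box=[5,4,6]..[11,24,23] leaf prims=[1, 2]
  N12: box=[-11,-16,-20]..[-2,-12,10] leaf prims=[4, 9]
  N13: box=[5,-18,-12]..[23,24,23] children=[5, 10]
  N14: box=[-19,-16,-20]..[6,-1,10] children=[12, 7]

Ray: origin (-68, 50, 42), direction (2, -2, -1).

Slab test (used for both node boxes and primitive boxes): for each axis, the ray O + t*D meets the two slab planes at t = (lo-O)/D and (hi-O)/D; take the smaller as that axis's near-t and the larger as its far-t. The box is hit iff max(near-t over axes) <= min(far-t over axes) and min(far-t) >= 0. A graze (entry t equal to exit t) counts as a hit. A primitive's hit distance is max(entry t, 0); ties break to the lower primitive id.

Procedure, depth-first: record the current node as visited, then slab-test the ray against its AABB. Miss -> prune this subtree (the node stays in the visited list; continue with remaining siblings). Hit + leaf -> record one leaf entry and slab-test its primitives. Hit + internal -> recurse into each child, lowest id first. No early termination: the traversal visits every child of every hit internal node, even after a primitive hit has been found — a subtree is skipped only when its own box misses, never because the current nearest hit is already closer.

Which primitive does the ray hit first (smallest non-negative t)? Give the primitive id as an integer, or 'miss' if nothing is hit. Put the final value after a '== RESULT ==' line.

Walk:
N0 x:[49/2,91/2] y:[13,34] z:[19,62] -> hit [49/2,34], descend [6, 13]
  N6 x:[49/2,37] y:[29/2,33] z:[32,62] -> hit [32,33], descend [2, 14]
    N2 x:[26,36] y:[29/2,47/2] z:[35,58] -> miss, prune
    N14 x:[49/2,37] y:[51/2,33] z:[32,62] -> hit [32,33], descend [7, 12]
      N7 x:[49/2,37] y:[51/2,59/2] z:[49,58] -> miss, prune
      N12 x:[57/2,33] y:[31,33] z:[32,62] -> hit [32,33] leaf, test {P4(miss), P9@t=32}
  N13 x:[73/2,91/2] y:[13,34] z:[19,54] -> miss, prune

order=[0, 6, 2, 14, 7, 12, 13]  |boxes|=7  |leaves|=1  hit=P9

== RESULT ==
9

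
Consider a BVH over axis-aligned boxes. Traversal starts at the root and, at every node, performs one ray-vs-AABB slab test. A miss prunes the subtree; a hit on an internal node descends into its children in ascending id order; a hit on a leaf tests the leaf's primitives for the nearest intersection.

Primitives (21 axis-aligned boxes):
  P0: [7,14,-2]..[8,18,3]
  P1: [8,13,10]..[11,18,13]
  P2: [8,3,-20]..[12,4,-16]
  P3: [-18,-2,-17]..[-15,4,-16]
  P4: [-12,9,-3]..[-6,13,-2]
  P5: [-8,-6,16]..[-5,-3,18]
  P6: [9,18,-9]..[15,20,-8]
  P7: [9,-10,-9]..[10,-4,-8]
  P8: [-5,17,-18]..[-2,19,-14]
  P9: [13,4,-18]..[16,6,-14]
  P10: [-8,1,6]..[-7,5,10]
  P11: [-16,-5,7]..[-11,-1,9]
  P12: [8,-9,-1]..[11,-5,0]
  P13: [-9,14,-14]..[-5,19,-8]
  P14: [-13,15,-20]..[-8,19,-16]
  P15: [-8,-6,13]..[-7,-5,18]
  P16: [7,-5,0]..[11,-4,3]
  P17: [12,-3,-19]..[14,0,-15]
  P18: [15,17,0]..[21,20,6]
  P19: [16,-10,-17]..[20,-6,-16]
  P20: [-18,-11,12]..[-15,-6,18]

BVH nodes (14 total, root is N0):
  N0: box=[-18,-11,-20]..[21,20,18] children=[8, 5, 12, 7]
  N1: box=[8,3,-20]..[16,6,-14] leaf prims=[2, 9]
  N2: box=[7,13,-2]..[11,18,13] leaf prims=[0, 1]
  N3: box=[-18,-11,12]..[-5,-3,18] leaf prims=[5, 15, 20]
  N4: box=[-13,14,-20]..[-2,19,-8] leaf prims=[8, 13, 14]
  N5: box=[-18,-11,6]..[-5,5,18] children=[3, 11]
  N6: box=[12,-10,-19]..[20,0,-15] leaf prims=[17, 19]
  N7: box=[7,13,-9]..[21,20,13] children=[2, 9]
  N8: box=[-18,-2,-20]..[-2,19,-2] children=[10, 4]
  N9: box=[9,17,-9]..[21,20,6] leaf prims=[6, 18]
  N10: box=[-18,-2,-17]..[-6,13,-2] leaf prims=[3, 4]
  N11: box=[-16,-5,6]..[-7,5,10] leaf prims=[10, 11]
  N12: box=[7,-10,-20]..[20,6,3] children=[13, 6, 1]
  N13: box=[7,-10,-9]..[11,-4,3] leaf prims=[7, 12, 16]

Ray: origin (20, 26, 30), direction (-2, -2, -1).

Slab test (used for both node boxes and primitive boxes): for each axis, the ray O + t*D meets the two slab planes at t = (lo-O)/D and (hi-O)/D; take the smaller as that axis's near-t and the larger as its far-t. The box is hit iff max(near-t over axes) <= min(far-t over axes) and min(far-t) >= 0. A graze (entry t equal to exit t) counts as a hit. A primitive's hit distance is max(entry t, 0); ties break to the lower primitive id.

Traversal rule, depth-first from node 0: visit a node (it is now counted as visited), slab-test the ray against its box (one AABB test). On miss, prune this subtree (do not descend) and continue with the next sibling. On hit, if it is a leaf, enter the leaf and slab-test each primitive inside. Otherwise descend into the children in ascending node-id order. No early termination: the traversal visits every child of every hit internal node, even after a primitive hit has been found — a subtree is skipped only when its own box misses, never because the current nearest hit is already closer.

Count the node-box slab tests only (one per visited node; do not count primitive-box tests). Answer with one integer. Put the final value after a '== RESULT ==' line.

Walk:
N0 x:[-1/2,19] y:[3,37/2] z:[12,50] -> hit [12,37/2], descend [5, 7, 8, 12]
  N5 x:[25/2,19] y:[21/2,37/2] z:[12,24] -> hit [25/2,37/2], descend [3, 11]
    N3 x:[25/2,19] y:[29/2,37/2] z:[12,18] -> hit [29/2,18] leaf, test {P5(miss), P15(miss), P20@t=35/2}
    N11 x:[27/2,18] y:[21/2,31/2] z:[20,24] -> miss, prune
  N7 x:[-1/2,13/2] y:[3,13/2] z:[17,39] -> miss, prune
  N8 x:[11,19] y:[7/2,14] z:[32,50] -> miss, prune
  N12 x:[0,13/2] y:[10,18] z:[27,50] -> miss, prune

7 AABB tests over nodes [0, 5, 3, 11, 7, 8, 12]; 1 leaf entered; closest P20.

== RESULT ==
7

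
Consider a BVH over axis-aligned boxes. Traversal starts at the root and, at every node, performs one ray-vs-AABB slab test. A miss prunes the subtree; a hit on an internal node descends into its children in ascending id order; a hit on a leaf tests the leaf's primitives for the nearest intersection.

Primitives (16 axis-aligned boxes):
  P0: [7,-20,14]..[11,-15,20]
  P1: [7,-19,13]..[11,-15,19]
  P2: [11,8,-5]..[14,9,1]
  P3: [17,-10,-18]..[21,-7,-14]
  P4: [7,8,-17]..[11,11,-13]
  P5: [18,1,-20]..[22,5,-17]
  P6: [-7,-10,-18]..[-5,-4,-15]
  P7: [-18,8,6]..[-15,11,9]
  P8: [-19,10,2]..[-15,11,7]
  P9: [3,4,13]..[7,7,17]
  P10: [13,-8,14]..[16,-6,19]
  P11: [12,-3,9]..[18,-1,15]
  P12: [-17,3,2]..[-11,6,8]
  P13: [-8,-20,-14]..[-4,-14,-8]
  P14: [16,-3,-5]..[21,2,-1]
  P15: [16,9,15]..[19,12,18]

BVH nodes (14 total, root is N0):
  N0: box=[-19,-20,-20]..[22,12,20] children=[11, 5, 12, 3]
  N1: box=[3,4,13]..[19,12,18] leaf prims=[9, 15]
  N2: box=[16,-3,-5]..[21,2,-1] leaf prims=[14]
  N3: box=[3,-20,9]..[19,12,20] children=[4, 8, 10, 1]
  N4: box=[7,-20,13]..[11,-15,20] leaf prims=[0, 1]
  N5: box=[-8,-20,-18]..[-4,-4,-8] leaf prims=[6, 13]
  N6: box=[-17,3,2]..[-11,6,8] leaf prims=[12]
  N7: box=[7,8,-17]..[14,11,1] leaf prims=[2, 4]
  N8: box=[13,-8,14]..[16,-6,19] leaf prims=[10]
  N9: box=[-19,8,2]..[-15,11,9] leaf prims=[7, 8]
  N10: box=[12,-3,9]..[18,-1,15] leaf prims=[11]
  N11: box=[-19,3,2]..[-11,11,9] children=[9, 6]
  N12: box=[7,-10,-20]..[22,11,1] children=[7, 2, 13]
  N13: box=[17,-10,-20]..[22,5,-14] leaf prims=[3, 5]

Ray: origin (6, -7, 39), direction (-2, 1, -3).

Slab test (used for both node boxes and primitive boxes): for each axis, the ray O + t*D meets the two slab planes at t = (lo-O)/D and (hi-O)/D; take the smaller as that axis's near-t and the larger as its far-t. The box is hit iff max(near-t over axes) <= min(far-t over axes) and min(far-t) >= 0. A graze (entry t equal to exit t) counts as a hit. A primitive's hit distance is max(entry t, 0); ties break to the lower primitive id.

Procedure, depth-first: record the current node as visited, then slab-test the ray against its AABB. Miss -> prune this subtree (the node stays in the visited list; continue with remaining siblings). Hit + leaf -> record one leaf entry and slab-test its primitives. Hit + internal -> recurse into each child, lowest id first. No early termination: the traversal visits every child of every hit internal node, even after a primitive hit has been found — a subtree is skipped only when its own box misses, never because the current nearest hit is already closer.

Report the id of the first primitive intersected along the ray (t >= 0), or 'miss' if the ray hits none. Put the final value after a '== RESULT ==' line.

Trace the traversal:
N0 x:[-8,25/2] y:[-13,19] z:[19/3,59/3] -> hit [19/3,25/2], descend [3, 5, 11, 12]
  N3 x:[-13/2,3/2] y:[-13,19] z:[19/3,10] -> miss, prune
  N5 x:[5,7] y:[-13,3] z:[47/3,19] -> miss, prune
  N11 x:[17/2,25/2] y:[10,18] z:[10,37/3] -> hit [10,37/3], descend [6, 9]
    N6 x:[17/2,23/2] y:[10,13] z:[31/3,37/3] -> hit [31/3,23/2] leaf, test {P12@t=31/3}
    N9 x:[21/2,25/2] y:[15,18] z:[10,37/3] -> miss, prune
  N12 x:[-8,-1/2] y:[-3,18] z:[38/3,59/3] -> miss, prune

Visited [0, 3, 5, 11, 6, 9, 12]. Tests: 7 box, 1 leaf. Nearest: P12.

== RESULT ==
12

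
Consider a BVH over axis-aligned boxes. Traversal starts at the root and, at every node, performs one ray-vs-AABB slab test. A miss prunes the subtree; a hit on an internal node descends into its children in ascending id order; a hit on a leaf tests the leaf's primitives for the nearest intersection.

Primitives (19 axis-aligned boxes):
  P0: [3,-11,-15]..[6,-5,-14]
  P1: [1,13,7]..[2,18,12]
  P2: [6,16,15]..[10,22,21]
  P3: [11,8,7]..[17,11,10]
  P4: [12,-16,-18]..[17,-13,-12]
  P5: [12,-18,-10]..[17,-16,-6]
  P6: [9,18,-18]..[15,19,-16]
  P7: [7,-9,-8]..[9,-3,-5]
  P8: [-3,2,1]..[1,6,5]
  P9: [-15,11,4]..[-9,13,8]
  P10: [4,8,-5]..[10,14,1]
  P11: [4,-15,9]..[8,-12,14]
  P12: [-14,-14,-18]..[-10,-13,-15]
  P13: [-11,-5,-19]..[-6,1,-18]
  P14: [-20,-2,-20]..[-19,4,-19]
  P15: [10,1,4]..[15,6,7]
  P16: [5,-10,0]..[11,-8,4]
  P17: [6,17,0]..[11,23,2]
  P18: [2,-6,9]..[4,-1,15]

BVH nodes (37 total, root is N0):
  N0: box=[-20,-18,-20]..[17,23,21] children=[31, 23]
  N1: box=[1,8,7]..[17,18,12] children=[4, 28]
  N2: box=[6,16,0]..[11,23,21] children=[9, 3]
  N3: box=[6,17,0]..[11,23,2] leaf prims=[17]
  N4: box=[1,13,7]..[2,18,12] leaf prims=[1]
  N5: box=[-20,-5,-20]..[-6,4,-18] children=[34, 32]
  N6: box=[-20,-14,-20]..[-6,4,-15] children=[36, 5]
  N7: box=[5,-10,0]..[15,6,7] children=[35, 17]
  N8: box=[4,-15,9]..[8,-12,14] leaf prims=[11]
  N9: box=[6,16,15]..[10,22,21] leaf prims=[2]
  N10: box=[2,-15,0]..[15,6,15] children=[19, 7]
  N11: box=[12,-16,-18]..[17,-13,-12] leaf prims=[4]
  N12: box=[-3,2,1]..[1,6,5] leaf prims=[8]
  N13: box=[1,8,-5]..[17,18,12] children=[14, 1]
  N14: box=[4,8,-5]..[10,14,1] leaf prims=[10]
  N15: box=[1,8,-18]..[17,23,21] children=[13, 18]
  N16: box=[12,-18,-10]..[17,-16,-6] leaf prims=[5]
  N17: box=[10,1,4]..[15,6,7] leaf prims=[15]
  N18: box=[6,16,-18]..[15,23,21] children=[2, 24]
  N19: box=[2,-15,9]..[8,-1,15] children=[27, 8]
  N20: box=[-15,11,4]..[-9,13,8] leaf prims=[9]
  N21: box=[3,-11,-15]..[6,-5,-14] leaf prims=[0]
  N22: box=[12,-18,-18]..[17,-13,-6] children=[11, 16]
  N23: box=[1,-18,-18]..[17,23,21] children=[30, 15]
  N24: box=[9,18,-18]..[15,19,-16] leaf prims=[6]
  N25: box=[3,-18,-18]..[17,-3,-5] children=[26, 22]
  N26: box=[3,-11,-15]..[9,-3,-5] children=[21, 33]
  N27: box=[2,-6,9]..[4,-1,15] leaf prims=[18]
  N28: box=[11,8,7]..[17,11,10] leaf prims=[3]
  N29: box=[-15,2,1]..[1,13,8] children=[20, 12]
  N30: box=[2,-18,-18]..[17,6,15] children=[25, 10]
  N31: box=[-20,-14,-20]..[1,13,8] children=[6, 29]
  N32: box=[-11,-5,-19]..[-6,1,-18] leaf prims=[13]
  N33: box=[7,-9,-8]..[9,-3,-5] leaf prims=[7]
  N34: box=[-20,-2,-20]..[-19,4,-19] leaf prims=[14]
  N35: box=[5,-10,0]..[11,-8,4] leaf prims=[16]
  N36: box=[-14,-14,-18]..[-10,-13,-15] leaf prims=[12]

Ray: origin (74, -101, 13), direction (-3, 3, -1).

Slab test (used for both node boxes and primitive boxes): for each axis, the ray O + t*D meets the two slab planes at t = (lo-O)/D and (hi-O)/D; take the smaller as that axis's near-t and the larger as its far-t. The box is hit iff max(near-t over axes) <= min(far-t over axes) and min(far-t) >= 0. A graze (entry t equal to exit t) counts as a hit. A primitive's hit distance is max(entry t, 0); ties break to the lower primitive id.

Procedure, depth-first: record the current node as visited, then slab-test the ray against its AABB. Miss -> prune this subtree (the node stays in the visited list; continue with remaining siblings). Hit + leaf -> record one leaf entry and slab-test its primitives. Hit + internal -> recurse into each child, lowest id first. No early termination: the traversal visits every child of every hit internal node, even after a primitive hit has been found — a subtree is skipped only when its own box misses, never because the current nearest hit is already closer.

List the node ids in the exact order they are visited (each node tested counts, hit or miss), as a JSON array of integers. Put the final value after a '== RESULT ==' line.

Walk:
N0 x:[19,94/3] y:[83/3,124/3] z:[-8,33] -> hit [83/3,94/3], descend [23, 31]
  N23 x:[19,73/3] y:[83/3,124/3] z:[-8,31] -> miss, prune
  N31 x:[73/3,94/3] y:[29,38] z:[5,33] -> hit [29,94/3], descend [6, 29]
    N6 x:[80/3,94/3] y:[29,35] z:[28,33] -> hit [29,94/3], descend [5, 36]
      N5 x:[80/3,94/3] y:[32,35] z:[31,33] -> miss, prune
      N36 x:[28,88/3] y:[29,88/3] z:[28,31] -> hit [29,88/3] leaf, test {P12@t=29}
    N29 x:[73/3,89/3] y:[103/3,38] z:[5,12] -> miss, prune

order=[0, 23, 31, 6, 5, 36, 29]  |boxes|=7  |leaves|=1  hit=P12

== RESULT ==
[0, 23, 31, 6, 5, 36, 29]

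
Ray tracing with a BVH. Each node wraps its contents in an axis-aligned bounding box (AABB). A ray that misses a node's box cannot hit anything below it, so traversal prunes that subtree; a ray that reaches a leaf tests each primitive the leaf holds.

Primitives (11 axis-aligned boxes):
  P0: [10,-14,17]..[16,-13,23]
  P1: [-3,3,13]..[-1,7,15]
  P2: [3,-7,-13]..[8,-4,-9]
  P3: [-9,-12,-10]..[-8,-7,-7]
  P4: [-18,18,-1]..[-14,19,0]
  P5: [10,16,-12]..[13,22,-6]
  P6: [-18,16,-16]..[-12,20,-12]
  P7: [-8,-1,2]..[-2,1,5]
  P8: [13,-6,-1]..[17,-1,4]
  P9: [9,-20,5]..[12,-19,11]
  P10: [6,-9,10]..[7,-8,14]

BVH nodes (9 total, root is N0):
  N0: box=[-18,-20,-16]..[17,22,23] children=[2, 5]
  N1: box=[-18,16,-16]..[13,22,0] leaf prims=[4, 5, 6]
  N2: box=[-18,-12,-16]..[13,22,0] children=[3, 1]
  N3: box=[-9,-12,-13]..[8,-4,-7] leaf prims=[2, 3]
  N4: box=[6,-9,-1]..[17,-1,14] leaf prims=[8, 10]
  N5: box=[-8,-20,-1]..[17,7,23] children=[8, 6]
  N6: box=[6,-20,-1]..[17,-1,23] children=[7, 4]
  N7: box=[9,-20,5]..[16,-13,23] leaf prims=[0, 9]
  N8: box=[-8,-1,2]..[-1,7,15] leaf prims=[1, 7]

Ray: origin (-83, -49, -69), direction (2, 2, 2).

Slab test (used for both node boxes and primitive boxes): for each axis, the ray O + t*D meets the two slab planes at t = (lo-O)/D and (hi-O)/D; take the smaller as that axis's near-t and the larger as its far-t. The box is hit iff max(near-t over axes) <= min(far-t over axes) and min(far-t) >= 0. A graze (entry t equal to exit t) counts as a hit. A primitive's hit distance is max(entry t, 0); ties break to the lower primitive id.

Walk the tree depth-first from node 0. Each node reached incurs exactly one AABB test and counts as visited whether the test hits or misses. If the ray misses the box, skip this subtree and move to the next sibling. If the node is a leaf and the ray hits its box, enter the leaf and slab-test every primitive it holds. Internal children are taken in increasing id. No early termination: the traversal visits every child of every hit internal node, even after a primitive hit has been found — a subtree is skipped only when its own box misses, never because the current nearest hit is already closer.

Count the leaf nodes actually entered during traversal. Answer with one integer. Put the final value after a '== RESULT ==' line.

Walk:
N0 x:[65/2,50] y:[29/2,71/2] z:[53/2,46] -> hit [65/2,71/2], descend [2, 5]
  N2 x:[65/2,48] y:[37/2,71/2] z:[53/2,69/2] -> hit [65/2,69/2], descend [1, 3]
    N1 x:[65/2,48] y:[65/2,71/2] z:[53/2,69/2] -> hit [65/2,69/2] leaf, test {P4@t=34, P5(miss), P6(miss)}
    N3 x:[37,91/2] y:[37/2,45/2] z:[28,31] -> miss, prune
  N5 x:[75/2,50] y:[29/2,28] z:[34,46] -> miss, prune

5 AABB tests over nodes [0, 2, 1, 3, 5]; 1 leaf entered; closest P4.

== RESULT ==
1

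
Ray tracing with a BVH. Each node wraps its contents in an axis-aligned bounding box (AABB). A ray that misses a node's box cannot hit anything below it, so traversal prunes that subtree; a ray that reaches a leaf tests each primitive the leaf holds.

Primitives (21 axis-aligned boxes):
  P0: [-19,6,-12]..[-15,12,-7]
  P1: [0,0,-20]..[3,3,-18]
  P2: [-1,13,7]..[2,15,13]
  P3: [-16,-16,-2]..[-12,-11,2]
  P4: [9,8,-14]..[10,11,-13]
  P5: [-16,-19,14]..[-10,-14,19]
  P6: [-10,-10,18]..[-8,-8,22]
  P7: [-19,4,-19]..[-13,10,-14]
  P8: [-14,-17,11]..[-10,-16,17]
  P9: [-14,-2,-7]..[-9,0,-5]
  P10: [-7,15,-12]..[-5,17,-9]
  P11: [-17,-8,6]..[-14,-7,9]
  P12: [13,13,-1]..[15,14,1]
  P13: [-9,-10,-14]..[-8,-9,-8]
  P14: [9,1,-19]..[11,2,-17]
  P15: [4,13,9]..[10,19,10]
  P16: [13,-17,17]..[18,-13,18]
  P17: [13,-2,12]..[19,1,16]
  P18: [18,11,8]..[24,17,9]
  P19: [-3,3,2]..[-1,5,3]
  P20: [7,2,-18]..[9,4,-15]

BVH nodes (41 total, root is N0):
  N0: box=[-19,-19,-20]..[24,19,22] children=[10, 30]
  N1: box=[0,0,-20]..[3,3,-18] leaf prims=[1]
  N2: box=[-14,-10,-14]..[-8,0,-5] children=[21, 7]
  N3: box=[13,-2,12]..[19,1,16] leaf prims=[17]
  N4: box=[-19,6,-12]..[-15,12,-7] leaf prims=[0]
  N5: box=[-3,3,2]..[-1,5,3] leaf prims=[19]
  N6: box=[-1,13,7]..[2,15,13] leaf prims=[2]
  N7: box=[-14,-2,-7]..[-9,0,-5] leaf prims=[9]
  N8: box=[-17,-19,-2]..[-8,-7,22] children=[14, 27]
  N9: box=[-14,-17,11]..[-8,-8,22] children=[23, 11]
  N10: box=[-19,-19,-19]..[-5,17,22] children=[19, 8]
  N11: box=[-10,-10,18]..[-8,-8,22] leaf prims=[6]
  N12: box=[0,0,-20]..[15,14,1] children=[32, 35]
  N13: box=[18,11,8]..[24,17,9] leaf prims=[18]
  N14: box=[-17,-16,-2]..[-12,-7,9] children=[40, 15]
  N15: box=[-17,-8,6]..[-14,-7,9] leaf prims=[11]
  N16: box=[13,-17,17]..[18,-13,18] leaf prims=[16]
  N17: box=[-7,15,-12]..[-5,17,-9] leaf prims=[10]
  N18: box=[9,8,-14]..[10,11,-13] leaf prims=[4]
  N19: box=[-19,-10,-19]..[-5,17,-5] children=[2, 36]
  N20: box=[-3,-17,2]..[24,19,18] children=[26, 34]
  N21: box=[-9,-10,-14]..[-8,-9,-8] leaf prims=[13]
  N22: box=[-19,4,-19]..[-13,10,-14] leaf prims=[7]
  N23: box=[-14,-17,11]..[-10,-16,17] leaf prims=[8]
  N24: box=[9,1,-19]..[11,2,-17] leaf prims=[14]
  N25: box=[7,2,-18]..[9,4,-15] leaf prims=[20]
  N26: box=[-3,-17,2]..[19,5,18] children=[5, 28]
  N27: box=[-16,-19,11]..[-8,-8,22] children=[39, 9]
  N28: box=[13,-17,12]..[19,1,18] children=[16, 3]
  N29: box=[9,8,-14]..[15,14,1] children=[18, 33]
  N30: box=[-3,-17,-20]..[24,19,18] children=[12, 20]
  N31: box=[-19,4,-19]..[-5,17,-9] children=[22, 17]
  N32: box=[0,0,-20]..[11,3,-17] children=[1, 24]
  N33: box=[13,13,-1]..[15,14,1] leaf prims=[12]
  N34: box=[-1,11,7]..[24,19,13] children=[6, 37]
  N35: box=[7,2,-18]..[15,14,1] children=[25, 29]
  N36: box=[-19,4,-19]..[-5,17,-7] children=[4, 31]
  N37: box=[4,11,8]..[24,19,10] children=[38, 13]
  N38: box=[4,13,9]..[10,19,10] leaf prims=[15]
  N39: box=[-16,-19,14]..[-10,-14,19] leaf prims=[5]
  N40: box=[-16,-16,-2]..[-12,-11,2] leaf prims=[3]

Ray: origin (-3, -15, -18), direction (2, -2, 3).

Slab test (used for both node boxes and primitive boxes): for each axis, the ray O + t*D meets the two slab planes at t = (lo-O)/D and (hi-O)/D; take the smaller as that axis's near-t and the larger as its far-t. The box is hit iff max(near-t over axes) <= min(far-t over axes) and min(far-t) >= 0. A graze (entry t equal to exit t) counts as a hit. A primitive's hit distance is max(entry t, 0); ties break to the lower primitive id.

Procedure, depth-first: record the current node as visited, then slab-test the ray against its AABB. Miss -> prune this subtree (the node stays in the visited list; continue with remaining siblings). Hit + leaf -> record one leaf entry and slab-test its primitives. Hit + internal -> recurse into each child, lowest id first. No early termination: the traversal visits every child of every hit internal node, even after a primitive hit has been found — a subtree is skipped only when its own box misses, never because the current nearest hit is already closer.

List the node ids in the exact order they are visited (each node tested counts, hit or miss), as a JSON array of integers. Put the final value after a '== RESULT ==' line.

Trace the traversal:
N0 x:[-8,27/2] y:[-17,2] z:[-2/3,40/3] -> hit [-2/3,2], descend [10, 30]
  N10 x:[-8,-1] y:[-16,2] z:[-1/3,40/3] -> miss, prune
  N30 x:[0,27/2] y:[-17,1] z:[-2/3,12] -> hit [0,1], descend [12, 20]
    N12 x:[3/2,9] y:[-29/2,-15/2] z:[-2/3,19/3] -> miss, prune
    N20 x:[0,27/2] y:[-17,1] z:[20/3,12] -> miss, prune

Summary -> nodes [0, 10, 30, 12, 20]; box-tests=5; leaf-entries=0; first=miss

== RESULT ==
[0, 10, 30, 12, 20]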